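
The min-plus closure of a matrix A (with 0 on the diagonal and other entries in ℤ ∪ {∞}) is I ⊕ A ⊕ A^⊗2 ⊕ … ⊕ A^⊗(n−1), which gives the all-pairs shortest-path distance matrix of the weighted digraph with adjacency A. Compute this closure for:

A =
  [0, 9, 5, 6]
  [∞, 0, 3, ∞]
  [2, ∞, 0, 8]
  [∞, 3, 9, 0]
Closure =
  [0, 9, 5, 6]
  [5, 0, 3, 11]
  [2, 11, 0, 8]
  [8, 3, 6, 0]

This is the Floyd-Warshall all-pairs shortest-path computation. For each intermediate vertex k = 0, 1, …, 3, update dist[i][j] ← min(dist[i][j], dist[i][k] + dist[k][j]). The final matrix gives, for each (i, j), the minimum total weight of any directed path from i to j (possibly empty when i = j).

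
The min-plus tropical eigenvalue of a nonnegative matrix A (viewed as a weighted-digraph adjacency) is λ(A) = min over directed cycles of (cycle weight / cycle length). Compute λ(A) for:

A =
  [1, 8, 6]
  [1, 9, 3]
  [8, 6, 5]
λ(A) = 1

Enumerate directed cycles and compute their means (weight / length). Sample:
  cycle 0 → 0: weight = 1, length = 1, mean = 1/1 ≈ 1.000
  cycle 1 → 1: weight = 9, length = 1, mean = 9/1 ≈ 9.000
  cycle 2 → 2: weight = 5, length = 1, mean = 5/1 ≈ 5.000
  cycle 0 → 1 → 0: weight = 9, length = 2, mean = 9/2 ≈ 4.500
  cycle 0 → 2 → 0: weight = 14, length = 2, mean = 14/2 ≈ 7.000
  cycle 1 → 0 → 1: weight = 9, length = 2, mean = 9/2 ≈ 4.500
Minimum mean = 1.000, attained e.g. along the cycle 0 → 0 with weight 1 and length 1. So λ(A) = 1/1 = 1.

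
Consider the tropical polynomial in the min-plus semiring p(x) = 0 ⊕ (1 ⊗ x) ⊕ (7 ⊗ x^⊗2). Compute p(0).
p(0) = 0

A tropical monomial a ⊗ x^⊗i evaluates to a + i · x. Evaluating each term at x = 0:
  Term 0 contributes 0 + 0 · 0 = 0
  Term 1 contributes 1 + 1 · 0 = 1
  Term 2 contributes 7 + 2 · 0 = 7
p(0) = ⊕ of these = min[0, 1, 7] = 0.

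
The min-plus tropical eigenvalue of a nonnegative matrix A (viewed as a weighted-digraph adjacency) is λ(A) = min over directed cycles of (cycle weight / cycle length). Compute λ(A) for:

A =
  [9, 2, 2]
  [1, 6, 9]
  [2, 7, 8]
λ(A) = 3/2

Enumerate directed cycles and compute their means (weight / length). Sample:
  cycle 0 → 0: weight = 9, length = 1, mean = 9/1 ≈ 9.000
  cycle 1 → 1: weight = 6, length = 1, mean = 6/1 ≈ 6.000
  cycle 2 → 2: weight = 8, length = 1, mean = 8/1 ≈ 8.000
  cycle 0 → 1 → 0: weight = 3, length = 2, mean = 3/2 ≈ 1.500
  cycle 0 → 2 → 0: weight = 4, length = 2, mean = 4/2 ≈ 2.000
  cycle 1 → 0 → 1: weight = 3, length = 2, mean = 3/2 ≈ 1.500
Minimum mean = 1.500, attained e.g. along the cycle 0 → 1 → 0 with weight 3 and length 2. So λ(A) = 3/2 = 3/2.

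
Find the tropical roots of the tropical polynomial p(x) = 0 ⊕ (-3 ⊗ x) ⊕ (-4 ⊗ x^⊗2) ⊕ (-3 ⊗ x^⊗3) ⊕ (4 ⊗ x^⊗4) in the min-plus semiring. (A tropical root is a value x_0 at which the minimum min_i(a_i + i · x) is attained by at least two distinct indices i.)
Roots: {-7, -1, 1, 3}

Each tropical root is a break point of the lower envelope of the lines y = a_i + i · x (there are 5 lines, with slopes 0, 1, ..., 4). Only the lines that attain the minimum somewhere contribute to roots; other lines are dominated. Here the surviving (envelope) indices are i = 4, i = 3, i = 2, i = 1, i = 0.
Intersections between consecutive envelope lines give the roots: for adjacent envelope indices i < j the intersection is x = (a_i − a_j) / (j − i). Reading off the sorted break points: {-7, -1, 1, 3}.
Verification: at each break x_0, at least two indices attain the minimum of min_i(a_i + i · x_0).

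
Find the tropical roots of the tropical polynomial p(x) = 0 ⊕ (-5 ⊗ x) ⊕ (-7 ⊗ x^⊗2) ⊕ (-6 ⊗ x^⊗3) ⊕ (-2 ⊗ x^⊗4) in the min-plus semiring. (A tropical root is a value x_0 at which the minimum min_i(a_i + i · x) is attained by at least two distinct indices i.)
Roots: {-4, -1, 2, 5}

Each tropical root is a break point of the lower envelope of the lines y = a_i + i · x (there are 5 lines, with slopes 0, 1, ..., 4). Only the lines that attain the minimum somewhere contribute to roots; other lines are dominated. Here the surviving (envelope) indices are i = 4, i = 3, i = 2, i = 1, i = 0.
Intersections between consecutive envelope lines give the roots: for adjacent envelope indices i < j the intersection is x = (a_i − a_j) / (j − i). Reading off the sorted break points: {-4, -1, 2, 5}.
Verification: at each break x_0, at least two indices attain the minimum of min_i(a_i + i · x_0).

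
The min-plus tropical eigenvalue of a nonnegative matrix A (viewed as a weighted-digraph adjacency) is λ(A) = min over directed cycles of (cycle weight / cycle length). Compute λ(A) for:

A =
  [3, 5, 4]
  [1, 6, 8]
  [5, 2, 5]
λ(A) = 7/3

Enumerate directed cycles and compute their means (weight / length). Sample:
  cycle 0 → 0: weight = 3, length = 1, mean = 3/1 ≈ 3.000
  cycle 1 → 1: weight = 6, length = 1, mean = 6/1 ≈ 6.000
  cycle 2 → 2: weight = 5, length = 1, mean = 5/1 ≈ 5.000
  cycle 0 → 1 → 0: weight = 6, length = 2, mean = 6/2 ≈ 3.000
  cycle 0 → 2 → 0: weight = 9, length = 2, mean = 9/2 ≈ 4.500
  cycle 1 → 0 → 1: weight = 6, length = 2, mean = 6/2 ≈ 3.000
Minimum mean = 2.333, attained e.g. along the cycle 0 → 2 → 1 → 0 with weight 7 and length 3. So λ(A) = 7/3 = 7/3.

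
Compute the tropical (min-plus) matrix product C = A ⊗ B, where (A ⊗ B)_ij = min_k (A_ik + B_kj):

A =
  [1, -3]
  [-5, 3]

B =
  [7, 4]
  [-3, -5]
A ⊗ B =
  [-6, -8]
  [0, -2]

Apply the min-plus product entry-by-entry:
  C[0][0] = min over k of (A[0][0] + B[0][0] = 1 + 7 = 8, A[0][1] + B[1][0] = -3 + -3 = -6) = -6 (attained at k = 1)
  C[0][1] = min over k of (A[0][0] + B[0][1] = 1 + 4 = 5, A[0][1] + B[1][1] = -3 + -5 = -8) = -8 (attained at k = 1)
  C[1][0] = min over k of (A[1][0] + B[0][0] = -5 + 7 = 2, A[1][1] + B[1][0] = 3 + -3 = 0) = 0 (attained at k = 1)
  C[1][1] = min over k of (A[1][0] + B[0][1] = -5 + 4 = -1, A[1][1] + B[1][1] = 3 + -5 = -2) = -2 (attained at k = 1)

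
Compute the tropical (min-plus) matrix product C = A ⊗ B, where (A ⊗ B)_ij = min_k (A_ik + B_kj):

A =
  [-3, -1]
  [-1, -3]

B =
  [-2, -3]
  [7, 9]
A ⊗ B =
  [-5, -6]
  [-3, -4]

Apply the min-plus product entry-by-entry:
  C[0][0] = min over k of (A[0][0] + B[0][0] = -3 + -2 = -5, A[0][1] + B[1][0] = -1 + 7 = 6) = -5 (attained at k = 0)
  C[0][1] = min over k of (A[0][0] + B[0][1] = -3 + -3 = -6, A[0][1] + B[1][1] = -1 + 9 = 8) = -6 (attained at k = 0)
  C[1][0] = min over k of (A[1][0] + B[0][0] = -1 + -2 = -3, A[1][1] + B[1][0] = -3 + 7 = 4) = -3 (attained at k = 0)
  C[1][1] = min over k of (A[1][0] + B[0][1] = -1 + -3 = -4, A[1][1] + B[1][1] = -3 + 9 = 6) = -4 (attained at k = 0)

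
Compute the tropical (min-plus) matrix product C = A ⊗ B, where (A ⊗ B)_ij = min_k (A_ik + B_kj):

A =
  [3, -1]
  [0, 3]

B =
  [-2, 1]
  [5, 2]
A ⊗ B =
  [1, 1]
  [-2, 1]

Apply the min-plus product entry-by-entry:
  C[0][0] = min over k of (A[0][0] + B[0][0] = 3 + -2 = 1, A[0][1] + B[1][0] = -1 + 5 = 4) = 1 (attained at k = 0)
  C[0][1] = min over k of (A[0][0] + B[0][1] = 3 + 1 = 4, A[0][1] + B[1][1] = -1 + 2 = 1) = 1 (attained at k = 1)
  C[1][0] = min over k of (A[1][0] + B[0][0] = 0 + -2 = -2, A[1][1] + B[1][0] = 3 + 5 = 8) = -2 (attained at k = 0)
  C[1][1] = min over k of (A[1][0] + B[0][1] = 0 + 1 = 1, A[1][1] + B[1][1] = 3 + 2 = 5) = 1 (attained at k = 0)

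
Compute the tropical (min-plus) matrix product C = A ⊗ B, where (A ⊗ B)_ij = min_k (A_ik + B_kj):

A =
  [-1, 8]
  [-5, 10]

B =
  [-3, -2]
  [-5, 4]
A ⊗ B =
  [-4, -3]
  [-8, -7]

Apply the min-plus product entry-by-entry:
  C[0][0] = min over k of (A[0][0] + B[0][0] = -1 + -3 = -4, A[0][1] + B[1][0] = 8 + -5 = 3) = -4 (attained at k = 0)
  C[0][1] = min over k of (A[0][0] + B[0][1] = -1 + -2 = -3, A[0][1] + B[1][1] = 8 + 4 = 12) = -3 (attained at k = 0)
  C[1][0] = min over k of (A[1][0] + B[0][0] = -5 + -3 = -8, A[1][1] + B[1][0] = 10 + -5 = 5) = -8 (attained at k = 0)
  C[1][1] = min over k of (A[1][0] + B[0][1] = -5 + -2 = -7, A[1][1] + B[1][1] = 10 + 4 = 14) = -7 (attained at k = 0)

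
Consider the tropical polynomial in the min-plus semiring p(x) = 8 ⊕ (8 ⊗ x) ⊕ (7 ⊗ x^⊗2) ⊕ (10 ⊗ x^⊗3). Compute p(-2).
p(-2) = 3

A tropical monomial a ⊗ x^⊗i evaluates to a + i · x. Evaluating each term at x = -2:
  Term 0 contributes 8 + 0 · -2 = 8
  Term 1 contributes 8 + 1 · -2 = 6
  Term 2 contributes 7 + 2 · -2 = 3
  Term 3 contributes 10 + 3 · -2 = 4
p(-2) = ⊕ of these = min[8, 6, 3, 4] = 3.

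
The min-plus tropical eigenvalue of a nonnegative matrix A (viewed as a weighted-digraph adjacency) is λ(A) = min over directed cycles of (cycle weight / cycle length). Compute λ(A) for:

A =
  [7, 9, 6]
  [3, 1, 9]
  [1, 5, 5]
λ(A) = 1

Enumerate directed cycles and compute their means (weight / length). Sample:
  cycle 0 → 0: weight = 7, length = 1, mean = 7/1 ≈ 7.000
  cycle 1 → 1: weight = 1, length = 1, mean = 1/1 ≈ 1.000
  cycle 2 → 2: weight = 5, length = 1, mean = 5/1 ≈ 5.000
  cycle 0 → 1 → 0: weight = 12, length = 2, mean = 12/2 ≈ 6.000
  cycle 0 → 2 → 0: weight = 7, length = 2, mean = 7/2 ≈ 3.500
  cycle 1 → 0 → 1: weight = 12, length = 2, mean = 12/2 ≈ 6.000
Minimum mean = 1.000, attained e.g. along the cycle 1 → 1 with weight 1 and length 1. So λ(A) = 1/1 = 1.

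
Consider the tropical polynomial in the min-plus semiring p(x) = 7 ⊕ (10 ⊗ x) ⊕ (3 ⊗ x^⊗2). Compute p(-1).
p(-1) = 1

A tropical monomial a ⊗ x^⊗i evaluates to a + i · x. Evaluating each term at x = -1:
  Term 0 contributes 7 + 0 · -1 = 7
  Term 1 contributes 10 + 1 · -1 = 9
  Term 2 contributes 3 + 2 · -1 = 1
p(-1) = ⊕ of these = min[7, 9, 1] = 1.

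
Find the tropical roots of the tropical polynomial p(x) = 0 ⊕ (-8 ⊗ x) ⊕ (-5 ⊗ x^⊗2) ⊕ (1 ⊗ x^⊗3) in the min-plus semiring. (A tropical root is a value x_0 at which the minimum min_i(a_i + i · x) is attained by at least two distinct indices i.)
Roots: {-6, -3, 8}

Each tropical root is a break point of the lower envelope of the lines y = a_i + i · x (there are 4 lines, with slopes 0, 1, ..., 3). Only the lines that attain the minimum somewhere contribute to roots; other lines are dominated. Here the surviving (envelope) indices are i = 3, i = 2, i = 1, i = 0.
Intersections between consecutive envelope lines give the roots: for adjacent envelope indices i < j the intersection is x = (a_i − a_j) / (j − i). Reading off the sorted break points: {-6, -3, 8}.
Verification: at each break x_0, at least two indices attain the minimum of min_i(a_i + i · x_0).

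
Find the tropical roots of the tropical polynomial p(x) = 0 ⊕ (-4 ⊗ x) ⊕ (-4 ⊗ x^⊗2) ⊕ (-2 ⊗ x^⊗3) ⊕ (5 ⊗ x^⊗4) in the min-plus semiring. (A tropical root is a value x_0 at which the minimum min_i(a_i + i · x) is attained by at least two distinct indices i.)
Roots: {-7, -2, 0, 4}

Each tropical root is a break point of the lower envelope of the lines y = a_i + i · x (there are 5 lines, with slopes 0, 1, ..., 4). Only the lines that attain the minimum somewhere contribute to roots; other lines are dominated. Here the surviving (envelope) indices are i = 4, i = 3, i = 2, i = 1, i = 0.
Intersections between consecutive envelope lines give the roots: for adjacent envelope indices i < j the intersection is x = (a_i − a_j) / (j − i). Reading off the sorted break points: {-7, -2, 0, 4}.
Verification: at each break x_0, at least two indices attain the minimum of min_i(a_i + i · x_0).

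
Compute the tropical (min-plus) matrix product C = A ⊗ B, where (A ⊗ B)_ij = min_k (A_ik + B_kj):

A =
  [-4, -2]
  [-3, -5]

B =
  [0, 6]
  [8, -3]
A ⊗ B =
  [-4, -5]
  [-3, -8]

Apply the min-plus product entry-by-entry:
  C[0][0] = min over k of (A[0][0] + B[0][0] = -4 + 0 = -4, A[0][1] + B[1][0] = -2 + 8 = 6) = -4 (attained at k = 0)
  C[0][1] = min over k of (A[0][0] + B[0][1] = -4 + 6 = 2, A[0][1] + B[1][1] = -2 + -3 = -5) = -5 (attained at k = 1)
  C[1][0] = min over k of (A[1][0] + B[0][0] = -3 + 0 = -3, A[1][1] + B[1][0] = -5 + 8 = 3) = -3 (attained at k = 0)
  C[1][1] = min over k of (A[1][0] + B[0][1] = -3 + 6 = 3, A[1][1] + B[1][1] = -5 + -3 = -8) = -8 (attained at k = 1)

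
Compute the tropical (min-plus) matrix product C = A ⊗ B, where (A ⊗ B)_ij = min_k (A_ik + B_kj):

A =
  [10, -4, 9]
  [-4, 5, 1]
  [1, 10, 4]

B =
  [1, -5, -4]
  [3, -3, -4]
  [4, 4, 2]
A ⊗ B =
  [-1, -7, -8]
  [-3, -9, -8]
  [2, -4, -3]

Apply the min-plus product entry-by-entry:
  C[0][0] = min over k of (A[0][0] + B[0][0] = 10 + 1 = 11, A[0][1] + B[1][0] = -4 + 3 = -1, A[0][2] + B[2][0] = 9 + 4 = 13) = -1 (attained at k = 1)
  C[0][1] = min over k of (A[0][0] + B[0][1] = 10 + -5 = 5, A[0][1] + B[1][1] = -4 + -3 = -7, A[0][2] + B[2][1] = 9 + 4 = 13) = -7 (attained at k = 1)
  C[0][2] = min over k of (A[0][0] + B[0][2] = 10 + -4 = 6, A[0][1] + B[1][2] = -4 + -4 = -8, A[0][2] + B[2][2] = 9 + 2 = 11) = -8 (attained at k = 1)
  C[1][0] = min over k of (A[1][0] + B[0][0] = -4 + 1 = -3, A[1][1] + B[1][0] = 5 + 3 = 8, A[1][2] + B[2][0] = 1 + 4 = 5) = -3 (attained at k = 0)
  C[1][1] = min over k of (A[1][0] + B[0][1] = -4 + -5 = -9, A[1][1] + B[1][1] = 5 + -3 = 2, A[1][2] + B[2][1] = 1 + 4 = 5) = -9 (attained at k = 0)
  C[1][2] = min over k of (A[1][0] + B[0][2] = -4 + -4 = -8, A[1][1] + B[1][2] = 5 + -4 = 1, A[1][2] + B[2][2] = 1 + 2 = 3) = -8 (attained at k = 0)
  C[2][0] = min over k of (A[2][0] + B[0][0] = 1 + 1 = 2, A[2][1] + B[1][0] = 10 + 3 = 13, A[2][2] + B[2][0] = 4 + 4 = 8) = 2 (attained at k = 0)
  C[2][1] = min over k of (A[2][0] + B[0][1] = 1 + -5 = -4, A[2][1] + B[1][1] = 10 + -3 = 7, A[2][2] + B[2][1] = 4 + 4 = 8) = -4 (attained at k = 0)
  C[2][2] = min over k of (A[2][0] + B[0][2] = 1 + -4 = -3, A[2][1] + B[1][2] = 10 + -4 = 6, A[2][2] + B[2][2] = 4 + 2 = 6) = -3 (attained at k = 0)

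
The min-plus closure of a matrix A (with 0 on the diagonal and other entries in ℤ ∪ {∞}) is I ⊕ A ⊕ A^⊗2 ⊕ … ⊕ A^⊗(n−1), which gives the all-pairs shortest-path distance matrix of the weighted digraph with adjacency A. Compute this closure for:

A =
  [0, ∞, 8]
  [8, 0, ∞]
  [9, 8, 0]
Closure =
  [0, 16, 8]
  [8, 0, 16]
  [9, 8, 0]

This is the Floyd-Warshall all-pairs shortest-path computation. For each intermediate vertex k = 0, 1, …, 2, update dist[i][j] ← min(dist[i][j], dist[i][k] + dist[k][j]). The final matrix gives, for each (i, j), the minimum total weight of any directed path from i to j (possibly empty when i = j).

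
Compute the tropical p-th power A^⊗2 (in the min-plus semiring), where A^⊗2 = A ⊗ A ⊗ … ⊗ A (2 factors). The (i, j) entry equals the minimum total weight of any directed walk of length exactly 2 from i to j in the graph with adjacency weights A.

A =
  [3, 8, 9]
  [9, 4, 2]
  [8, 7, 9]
A^⊗2 =
  [6, 11, 10]
  [10, 8, 6]
  [11, 11, 9]

Each entry (A^⊗2)_ij equals the minimum over all length-2 walks i = v_0 → v_1 → … → v_2 = j of Σ_t A[v_t][v_{t+1}]. For example, for (i, j) = (0, 2) we minimise over 3 possible intermediate vertex sequences; the minimum is 10, attained along the walk 0 → 1 → 2.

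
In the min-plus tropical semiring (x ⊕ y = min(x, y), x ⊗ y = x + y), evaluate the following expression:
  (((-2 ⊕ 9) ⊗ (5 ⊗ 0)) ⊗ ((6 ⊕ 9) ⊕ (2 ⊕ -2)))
(((-2 ⊕ 9) ⊗ (5 ⊗ 0)) ⊗ ((6 ⊕ 9) ⊕ (2 ⊕ -2))) = 1

Expand innermost to outermost. Recall ⊕ takes the minimum of its arguments and ⊗ takes their sum. Working out the expression (((-2 ⊕ 9) ⊗ (5 ⊗ 0)) ⊗ ((6 ⊕ 9) ⊕ (2 ⊕ -2))) gives 1.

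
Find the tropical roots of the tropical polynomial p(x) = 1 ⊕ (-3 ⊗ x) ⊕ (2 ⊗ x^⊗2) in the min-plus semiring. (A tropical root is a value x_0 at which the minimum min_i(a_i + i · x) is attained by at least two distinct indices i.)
Roots: {-5, 4}

Each tropical root is a break point of the lower envelope of the lines y = a_i + i · x (there are 3 lines, with slopes 0, 1, ..., 2). Only the lines that attain the minimum somewhere contribute to roots; other lines are dominated. Here the surviving (envelope) indices are i = 2, i = 1, i = 0.
Intersections between consecutive envelope lines give the roots: for adjacent envelope indices i < j the intersection is x = (a_i − a_j) / (j − i). Reading off the sorted break points: {-5, 4}.
Verification: at each break x_0, at least two indices attain the minimum of min_i(a_i + i · x_0).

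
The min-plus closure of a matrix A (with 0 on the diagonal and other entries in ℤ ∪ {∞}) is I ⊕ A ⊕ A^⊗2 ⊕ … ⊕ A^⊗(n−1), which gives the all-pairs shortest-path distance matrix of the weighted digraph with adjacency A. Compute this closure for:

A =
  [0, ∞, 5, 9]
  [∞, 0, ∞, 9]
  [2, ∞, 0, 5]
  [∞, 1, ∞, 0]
Closure =
  [0, 10, 5, 9]
  [∞, 0, ∞, 9]
  [2, 6, 0, 5]
  [∞, 1, ∞, 0]

This is the Floyd-Warshall all-pairs shortest-path computation. For each intermediate vertex k = 0, 1, …, 3, update dist[i][j] ← min(dist[i][j], dist[i][k] + dist[k][j]). The final matrix gives, for each (i, j), the minimum total weight of any directed path from i to j (possibly empty when i = j).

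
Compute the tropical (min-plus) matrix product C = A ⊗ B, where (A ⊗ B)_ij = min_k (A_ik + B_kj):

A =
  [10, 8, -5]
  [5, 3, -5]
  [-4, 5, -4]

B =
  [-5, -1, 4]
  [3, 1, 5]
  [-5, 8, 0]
A ⊗ B =
  [-10, 3, -5]
  [-10, 3, -5]
  [-9, -5, -4]

Apply the min-plus product entry-by-entry:
  C[0][0] = min over k of (A[0][0] + B[0][0] = 10 + -5 = 5, A[0][1] + B[1][0] = 8 + 3 = 11, A[0][2] + B[2][0] = -5 + -5 = -10) = -10 (attained at k = 2)
  C[0][1] = min over k of (A[0][0] + B[0][1] = 10 + -1 = 9, A[0][1] + B[1][1] = 8 + 1 = 9, A[0][2] + B[2][1] = -5 + 8 = 3) = 3 (attained at k = 2)
  C[0][2] = min over k of (A[0][0] + B[0][2] = 10 + 4 = 14, A[0][1] + B[1][2] = 8 + 5 = 13, A[0][2] + B[2][2] = -5 + 0 = -5) = -5 (attained at k = 2)
  C[1][0] = min over k of (A[1][0] + B[0][0] = 5 + -5 = 0, A[1][1] + B[1][0] = 3 + 3 = 6, A[1][2] + B[2][0] = -5 + -5 = -10) = -10 (attained at k = 2)
  C[1][1] = min over k of (A[1][0] + B[0][1] = 5 + -1 = 4, A[1][1] + B[1][1] = 3 + 1 = 4, A[1][2] + B[2][1] = -5 + 8 = 3) = 3 (attained at k = 2)
  C[1][2] = min over k of (A[1][0] + B[0][2] = 5 + 4 = 9, A[1][1] + B[1][2] = 3 + 5 = 8, A[1][2] + B[2][2] = -5 + 0 = -5) = -5 (attained at k = 2)
  C[2][0] = min over k of (A[2][0] + B[0][0] = -4 + -5 = -9, A[2][1] + B[1][0] = 5 + 3 = 8, A[2][2] + B[2][0] = -4 + -5 = -9) = -9 (attained at k = 0)
  C[2][1] = min over k of (A[2][0] + B[0][1] = -4 + -1 = -5, A[2][1] + B[1][1] = 5 + 1 = 6, A[2][2] + B[2][1] = -4 + 8 = 4) = -5 (attained at k = 0)
  C[2][2] = min over k of (A[2][0] + B[0][2] = -4 + 4 = 0, A[2][1] + B[1][2] = 5 + 5 = 10, A[2][2] + B[2][2] = -4 + 0 = -4) = -4 (attained at k = 2)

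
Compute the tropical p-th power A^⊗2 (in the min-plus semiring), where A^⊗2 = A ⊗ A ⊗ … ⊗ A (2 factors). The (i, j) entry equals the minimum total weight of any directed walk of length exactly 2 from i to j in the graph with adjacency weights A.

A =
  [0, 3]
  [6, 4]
A^⊗2 =
  [0, 3]
  [6, 8]

Each entry (A^⊗2)_ij equals the minimum over all length-2 walks i = v_0 → v_1 → … → v_2 = j of Σ_t A[v_t][v_{t+1}]. For example, for (i, j) = (0, 1) we minimise over 2 possible intermediate vertex sequences; the minimum is 3, attained along the walk 0 → 0 → 1.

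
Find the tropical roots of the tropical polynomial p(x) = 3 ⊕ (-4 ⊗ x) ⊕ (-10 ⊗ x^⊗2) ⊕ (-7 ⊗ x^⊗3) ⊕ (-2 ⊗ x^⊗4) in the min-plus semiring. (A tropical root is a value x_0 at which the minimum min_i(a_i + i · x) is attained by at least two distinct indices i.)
Roots: {-5, -3, 6, 7}

Each tropical root is a break point of the lower envelope of the lines y = a_i + i · x (there are 5 lines, with slopes 0, 1, ..., 4). Only the lines that attain the minimum somewhere contribute to roots; other lines are dominated. Here the surviving (envelope) indices are i = 4, i = 3, i = 2, i = 1, i = 0.
Intersections between consecutive envelope lines give the roots: for adjacent envelope indices i < j the intersection is x = (a_i − a_j) / (j − i). Reading off the sorted break points: {-5, -3, 6, 7}.
Verification: at each break x_0, at least two indices attain the minimum of min_i(a_i + i · x_0).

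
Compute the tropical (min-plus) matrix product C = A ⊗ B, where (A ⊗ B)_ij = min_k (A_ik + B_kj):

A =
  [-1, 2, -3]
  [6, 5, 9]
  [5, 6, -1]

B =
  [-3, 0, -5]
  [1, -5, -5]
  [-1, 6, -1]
A ⊗ B =
  [-4, -3, -6]
  [3, 0, 0]
  [-2, 1, -2]

Apply the min-plus product entry-by-entry:
  C[0][0] = min over k of (A[0][0] + B[0][0] = -1 + -3 = -4, A[0][1] + B[1][0] = 2 + 1 = 3, A[0][2] + B[2][0] = -3 + -1 = -4) = -4 (attained at k = 0)
  C[0][1] = min over k of (A[0][0] + B[0][1] = -1 + 0 = -1, A[0][1] + B[1][1] = 2 + -5 = -3, A[0][2] + B[2][1] = -3 + 6 = 3) = -3 (attained at k = 1)
  C[0][2] = min over k of (A[0][0] + B[0][2] = -1 + -5 = -6, A[0][1] + B[1][2] = 2 + -5 = -3, A[0][2] + B[2][2] = -3 + -1 = -4) = -6 (attained at k = 0)
  C[1][0] = min over k of (A[1][0] + B[0][0] = 6 + -3 = 3, A[1][1] + B[1][0] = 5 + 1 = 6, A[1][2] + B[2][0] = 9 + -1 = 8) = 3 (attained at k = 0)
  C[1][1] = min over k of (A[1][0] + B[0][1] = 6 + 0 = 6, A[1][1] + B[1][1] = 5 + -5 = 0, A[1][2] + B[2][1] = 9 + 6 = 15) = 0 (attained at k = 1)
  C[1][2] = min over k of (A[1][0] + B[0][2] = 6 + -5 = 1, A[1][1] + B[1][2] = 5 + -5 = 0, A[1][2] + B[2][2] = 9 + -1 = 8) = 0 (attained at k = 1)
  C[2][0] = min over k of (A[2][0] + B[0][0] = 5 + -3 = 2, A[2][1] + B[1][0] = 6 + 1 = 7, A[2][2] + B[2][0] = -1 + -1 = -2) = -2 (attained at k = 2)
  C[2][1] = min over k of (A[2][0] + B[0][1] = 5 + 0 = 5, A[2][1] + B[1][1] = 6 + -5 = 1, A[2][2] + B[2][1] = -1 + 6 = 5) = 1 (attained at k = 1)
  C[2][2] = min over k of (A[2][0] + B[0][2] = 5 + -5 = 0, A[2][1] + B[1][2] = 6 + -5 = 1, A[2][2] + B[2][2] = -1 + -1 = -2) = -2 (attained at k = 2)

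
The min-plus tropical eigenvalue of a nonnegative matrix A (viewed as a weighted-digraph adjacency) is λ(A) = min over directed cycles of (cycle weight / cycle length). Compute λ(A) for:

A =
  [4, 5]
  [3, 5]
λ(A) = 4

Enumerate directed cycles and compute their means (weight / length). Sample:
  cycle 0 → 0: weight = 4, length = 1, mean = 4/1 ≈ 4.000
  cycle 1 → 1: weight = 5, length = 1, mean = 5/1 ≈ 5.000
  cycle 0 → 1 → 0: weight = 8, length = 2, mean = 8/2 ≈ 4.000
  cycle 1 → 0 → 1: weight = 8, length = 2, mean = 8/2 ≈ 4.000
Minimum mean = 4.000, attained e.g. along the cycle 0 → 0 with weight 4 and length 1. So λ(A) = 4/1 = 4.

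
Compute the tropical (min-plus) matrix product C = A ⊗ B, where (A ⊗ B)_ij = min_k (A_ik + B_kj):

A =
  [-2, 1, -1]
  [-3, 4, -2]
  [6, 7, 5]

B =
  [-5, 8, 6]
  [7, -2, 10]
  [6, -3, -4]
A ⊗ B =
  [-7, -4, -5]
  [-8, -5, -6]
  [1, 2, 1]

Apply the min-plus product entry-by-entry:
  C[0][0] = min over k of (A[0][0] + B[0][0] = -2 + -5 = -7, A[0][1] + B[1][0] = 1 + 7 = 8, A[0][2] + B[2][0] = -1 + 6 = 5) = -7 (attained at k = 0)
  C[0][1] = min over k of (A[0][0] + B[0][1] = -2 + 8 = 6, A[0][1] + B[1][1] = 1 + -2 = -1, A[0][2] + B[2][1] = -1 + -3 = -4) = -4 (attained at k = 2)
  C[0][2] = min over k of (A[0][0] + B[0][2] = -2 + 6 = 4, A[0][1] + B[1][2] = 1 + 10 = 11, A[0][2] + B[2][2] = -1 + -4 = -5) = -5 (attained at k = 2)
  C[1][0] = min over k of (A[1][0] + B[0][0] = -3 + -5 = -8, A[1][1] + B[1][0] = 4 + 7 = 11, A[1][2] + B[2][0] = -2 + 6 = 4) = -8 (attained at k = 0)
  C[1][1] = min over k of (A[1][0] + B[0][1] = -3 + 8 = 5, A[1][1] + B[1][1] = 4 + -2 = 2, A[1][2] + B[2][1] = -2 + -3 = -5) = -5 (attained at k = 2)
  C[1][2] = min over k of (A[1][0] + B[0][2] = -3 + 6 = 3, A[1][1] + B[1][2] = 4 + 10 = 14, A[1][2] + B[2][2] = -2 + -4 = -6) = -6 (attained at k = 2)
  C[2][0] = min over k of (A[2][0] + B[0][0] = 6 + -5 = 1, A[2][1] + B[1][0] = 7 + 7 = 14, A[2][2] + B[2][0] = 5 + 6 = 11) = 1 (attained at k = 0)
  C[2][1] = min over k of (A[2][0] + B[0][1] = 6 + 8 = 14, A[2][1] + B[1][1] = 7 + -2 = 5, A[2][2] + B[2][1] = 5 + -3 = 2) = 2 (attained at k = 2)
  C[2][2] = min over k of (A[2][0] + B[0][2] = 6 + 6 = 12, A[2][1] + B[1][2] = 7 + 10 = 17, A[2][2] + B[2][2] = 5 + -4 = 1) = 1 (attained at k = 2)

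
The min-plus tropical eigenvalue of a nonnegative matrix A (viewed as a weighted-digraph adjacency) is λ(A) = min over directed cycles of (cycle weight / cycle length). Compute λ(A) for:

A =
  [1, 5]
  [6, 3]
λ(A) = 1

Enumerate directed cycles and compute their means (weight / length). Sample:
  cycle 0 → 0: weight = 1, length = 1, mean = 1/1 ≈ 1.000
  cycle 1 → 1: weight = 3, length = 1, mean = 3/1 ≈ 3.000
  cycle 0 → 1 → 0: weight = 11, length = 2, mean = 11/2 ≈ 5.500
  cycle 1 → 0 → 1: weight = 11, length = 2, mean = 11/2 ≈ 5.500
Minimum mean = 1.000, attained e.g. along the cycle 0 → 0 with weight 1 and length 1. So λ(A) = 1/1 = 1.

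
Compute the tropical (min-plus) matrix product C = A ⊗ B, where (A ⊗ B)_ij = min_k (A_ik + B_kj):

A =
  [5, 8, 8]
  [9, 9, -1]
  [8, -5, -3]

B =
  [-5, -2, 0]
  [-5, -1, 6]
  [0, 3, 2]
A ⊗ B =
  [0, 3, 5]
  [-1, 2, 1]
  [-10, -6, -1]

Apply the min-plus product entry-by-entry:
  C[0][0] = min over k of (A[0][0] + B[0][0] = 5 + -5 = 0, A[0][1] + B[1][0] = 8 + -5 = 3, A[0][2] + B[2][0] = 8 + 0 = 8) = 0 (attained at k = 0)
  C[0][1] = min over k of (A[0][0] + B[0][1] = 5 + -2 = 3, A[0][1] + B[1][1] = 8 + -1 = 7, A[0][2] + B[2][1] = 8 + 3 = 11) = 3 (attained at k = 0)
  C[0][2] = min over k of (A[0][0] + B[0][2] = 5 + 0 = 5, A[0][1] + B[1][2] = 8 + 6 = 14, A[0][2] + B[2][2] = 8 + 2 = 10) = 5 (attained at k = 0)
  C[1][0] = min over k of (A[1][0] + B[0][0] = 9 + -5 = 4, A[1][1] + B[1][0] = 9 + -5 = 4, A[1][2] + B[2][0] = -1 + 0 = -1) = -1 (attained at k = 2)
  C[1][1] = min over k of (A[1][0] + B[0][1] = 9 + -2 = 7, A[1][1] + B[1][1] = 9 + -1 = 8, A[1][2] + B[2][1] = -1 + 3 = 2) = 2 (attained at k = 2)
  C[1][2] = min over k of (A[1][0] + B[0][2] = 9 + 0 = 9, A[1][1] + B[1][2] = 9 + 6 = 15, A[1][2] + B[2][2] = -1 + 2 = 1) = 1 (attained at k = 2)
  C[2][0] = min over k of (A[2][0] + B[0][0] = 8 + -5 = 3, A[2][1] + B[1][0] = -5 + -5 = -10, A[2][2] + B[2][0] = -3 + 0 = -3) = -10 (attained at k = 1)
  C[2][1] = min over k of (A[2][0] + B[0][1] = 8 + -2 = 6, A[2][1] + B[1][1] = -5 + -1 = -6, A[2][2] + B[2][1] = -3 + 3 = 0) = -6 (attained at k = 1)
  C[2][2] = min over k of (A[2][0] + B[0][2] = 8 + 0 = 8, A[2][1] + B[1][2] = -5 + 6 = 1, A[2][2] + B[2][2] = -3 + 2 = -1) = -1 (attained at k = 2)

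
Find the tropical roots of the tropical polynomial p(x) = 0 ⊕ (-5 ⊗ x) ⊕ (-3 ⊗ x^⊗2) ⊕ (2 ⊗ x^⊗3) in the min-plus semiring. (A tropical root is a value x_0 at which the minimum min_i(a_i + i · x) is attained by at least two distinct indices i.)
Roots: {-5, -2, 5}

Each tropical root is a break point of the lower envelope of the lines y = a_i + i · x (there are 4 lines, with slopes 0, 1, ..., 3). Only the lines that attain the minimum somewhere contribute to roots; other lines are dominated. Here the surviving (envelope) indices are i = 3, i = 2, i = 1, i = 0.
Intersections between consecutive envelope lines give the roots: for adjacent envelope indices i < j the intersection is x = (a_i − a_j) / (j − i). Reading off the sorted break points: {-5, -2, 5}.
Verification: at each break x_0, at least two indices attain the minimum of min_i(a_i + i · x_0).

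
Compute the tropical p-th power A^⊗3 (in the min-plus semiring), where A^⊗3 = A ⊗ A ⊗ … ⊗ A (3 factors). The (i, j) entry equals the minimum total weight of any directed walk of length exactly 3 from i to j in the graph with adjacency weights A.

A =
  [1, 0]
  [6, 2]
A^⊗3 =
  [3, 2]
  [8, 6]

Each entry (A^⊗3)_ij equals the minimum over all length-3 walks i = v_0 → v_1 → … → v_3 = j of Σ_t A[v_t][v_{t+1}]. For example, for (i, j) = (0, 1) we minimise over 4 possible intermediate vertex sequences; the minimum is 2, attained along the walk 0 → 0 → 0 → 1.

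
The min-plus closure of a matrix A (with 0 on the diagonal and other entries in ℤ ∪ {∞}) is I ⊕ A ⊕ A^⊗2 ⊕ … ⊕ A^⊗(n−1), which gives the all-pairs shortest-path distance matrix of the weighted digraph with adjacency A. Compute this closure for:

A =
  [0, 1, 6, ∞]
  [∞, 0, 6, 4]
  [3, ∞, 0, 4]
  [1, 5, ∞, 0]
Closure =
  [0, 1, 6, 5]
  [5, 0, 6, 4]
  [3, 4, 0, 4]
  [1, 2, 7, 0]

This is the Floyd-Warshall all-pairs shortest-path computation. For each intermediate vertex k = 0, 1, …, 3, update dist[i][j] ← min(dist[i][j], dist[i][k] + dist[k][j]). The final matrix gives, for each (i, j), the minimum total weight of any directed path from i to j (possibly empty when i = j).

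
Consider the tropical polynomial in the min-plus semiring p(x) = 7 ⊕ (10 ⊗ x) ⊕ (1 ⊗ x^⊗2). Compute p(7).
p(7) = 7

A tropical monomial a ⊗ x^⊗i evaluates to a + i · x. Evaluating each term at x = 7:
  Term 0 contributes 7 + 0 · 7 = 7
  Term 1 contributes 10 + 1 · 7 = 17
  Term 2 contributes 1 + 2 · 7 = 15
p(7) = ⊕ of these = min[7, 17, 15] = 7.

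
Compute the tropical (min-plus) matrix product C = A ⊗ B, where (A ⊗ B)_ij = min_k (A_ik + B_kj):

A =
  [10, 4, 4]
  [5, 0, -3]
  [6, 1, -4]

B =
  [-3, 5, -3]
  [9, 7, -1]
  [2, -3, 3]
A ⊗ B =
  [6, 1, 3]
  [-1, -6, -1]
  [-2, -7, -1]

Apply the min-plus product entry-by-entry:
  C[0][0] = min over k of (A[0][0] + B[0][0] = 10 + -3 = 7, A[0][1] + B[1][0] = 4 + 9 = 13, A[0][2] + B[2][0] = 4 + 2 = 6) = 6 (attained at k = 2)
  C[0][1] = min over k of (A[0][0] + B[0][1] = 10 + 5 = 15, A[0][1] + B[1][1] = 4 + 7 = 11, A[0][2] + B[2][1] = 4 + -3 = 1) = 1 (attained at k = 2)
  C[0][2] = min over k of (A[0][0] + B[0][2] = 10 + -3 = 7, A[0][1] + B[1][2] = 4 + -1 = 3, A[0][2] + B[2][2] = 4 + 3 = 7) = 3 (attained at k = 1)
  C[1][0] = min over k of (A[1][0] + B[0][0] = 5 + -3 = 2, A[1][1] + B[1][0] = 0 + 9 = 9, A[1][2] + B[2][0] = -3 + 2 = -1) = -1 (attained at k = 2)
  C[1][1] = min over k of (A[1][0] + B[0][1] = 5 + 5 = 10, A[1][1] + B[1][1] = 0 + 7 = 7, A[1][2] + B[2][1] = -3 + -3 = -6) = -6 (attained at k = 2)
  C[1][2] = min over k of (A[1][0] + B[0][2] = 5 + -3 = 2, A[1][1] + B[1][2] = 0 + -1 = -1, A[1][2] + B[2][2] = -3 + 3 = 0) = -1 (attained at k = 1)
  C[2][0] = min over k of (A[2][0] + B[0][0] = 6 + -3 = 3, A[2][1] + B[1][0] = 1 + 9 = 10, A[2][2] + B[2][0] = -4 + 2 = -2) = -2 (attained at k = 2)
  C[2][1] = min over k of (A[2][0] + B[0][1] = 6 + 5 = 11, A[2][1] + B[1][1] = 1 + 7 = 8, A[2][2] + B[2][1] = -4 + -3 = -7) = -7 (attained at k = 2)
  C[2][2] = min over k of (A[2][0] + B[0][2] = 6 + -3 = 3, A[2][1] + B[1][2] = 1 + -1 = 0, A[2][2] + B[2][2] = -4 + 3 = -1) = -1 (attained at k = 2)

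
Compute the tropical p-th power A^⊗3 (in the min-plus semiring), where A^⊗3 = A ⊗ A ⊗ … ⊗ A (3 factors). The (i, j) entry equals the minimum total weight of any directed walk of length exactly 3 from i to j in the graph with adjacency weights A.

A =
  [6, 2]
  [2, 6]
A^⊗3 =
  [10, 6]
  [6, 10]

Each entry (A^⊗3)_ij equals the minimum over all length-3 walks i = v_0 → v_1 → … → v_3 = j of Σ_t A[v_t][v_{t+1}]. For example, for (i, j) = (0, 1) we minimise over 4 possible intermediate vertex sequences; the minimum is 6, attained along the walk 0 → 1 → 0 → 1.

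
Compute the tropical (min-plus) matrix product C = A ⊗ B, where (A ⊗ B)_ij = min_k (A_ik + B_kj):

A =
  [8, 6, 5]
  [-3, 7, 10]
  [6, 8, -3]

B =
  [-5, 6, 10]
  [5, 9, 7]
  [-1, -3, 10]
A ⊗ B =
  [3, 2, 13]
  [-8, 3, 7]
  [-4, -6, 7]

Apply the min-plus product entry-by-entry:
  C[0][0] = min over k of (A[0][0] + B[0][0] = 8 + -5 = 3, A[0][1] + B[1][0] = 6 + 5 = 11, A[0][2] + B[2][0] = 5 + -1 = 4) = 3 (attained at k = 0)
  C[0][1] = min over k of (A[0][0] + B[0][1] = 8 + 6 = 14, A[0][1] + B[1][1] = 6 + 9 = 15, A[0][2] + B[2][1] = 5 + -3 = 2) = 2 (attained at k = 2)
  C[0][2] = min over k of (A[0][0] + B[0][2] = 8 + 10 = 18, A[0][1] + B[1][2] = 6 + 7 = 13, A[0][2] + B[2][2] = 5 + 10 = 15) = 13 (attained at k = 1)
  C[1][0] = min over k of (A[1][0] + B[0][0] = -3 + -5 = -8, A[1][1] + B[1][0] = 7 + 5 = 12, A[1][2] + B[2][0] = 10 + -1 = 9) = -8 (attained at k = 0)
  C[1][1] = min over k of (A[1][0] + B[0][1] = -3 + 6 = 3, A[1][1] + B[1][1] = 7 + 9 = 16, A[1][2] + B[2][1] = 10 + -3 = 7) = 3 (attained at k = 0)
  C[1][2] = min over k of (A[1][0] + B[0][2] = -3 + 10 = 7, A[1][1] + B[1][2] = 7 + 7 = 14, A[1][2] + B[2][2] = 10 + 10 = 20) = 7 (attained at k = 0)
  C[2][0] = min over k of (A[2][0] + B[0][0] = 6 + -5 = 1, A[2][1] + B[1][0] = 8 + 5 = 13, A[2][2] + B[2][0] = -3 + -1 = -4) = -4 (attained at k = 2)
  C[2][1] = min over k of (A[2][0] + B[0][1] = 6 + 6 = 12, A[2][1] + B[1][1] = 8 + 9 = 17, A[2][2] + B[2][1] = -3 + -3 = -6) = -6 (attained at k = 2)
  C[2][2] = min over k of (A[2][0] + B[0][2] = 6 + 10 = 16, A[2][1] + B[1][2] = 8 + 7 = 15, A[2][2] + B[2][2] = -3 + 10 = 7) = 7 (attained at k = 2)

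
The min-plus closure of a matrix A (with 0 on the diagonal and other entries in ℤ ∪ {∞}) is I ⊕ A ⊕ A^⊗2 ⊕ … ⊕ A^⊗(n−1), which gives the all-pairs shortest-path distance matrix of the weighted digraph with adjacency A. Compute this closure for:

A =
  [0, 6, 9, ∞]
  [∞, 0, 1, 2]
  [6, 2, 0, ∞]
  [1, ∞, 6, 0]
Closure =
  [0, 6, 7, 8]
  [3, 0, 1, 2]
  [5, 2, 0, 4]
  [1, 7, 6, 0]

This is the Floyd-Warshall all-pairs shortest-path computation. For each intermediate vertex k = 0, 1, …, 3, update dist[i][j] ← min(dist[i][j], dist[i][k] + dist[k][j]). The final matrix gives, for each (i, j), the minimum total weight of any directed path from i to j (possibly empty when i = j).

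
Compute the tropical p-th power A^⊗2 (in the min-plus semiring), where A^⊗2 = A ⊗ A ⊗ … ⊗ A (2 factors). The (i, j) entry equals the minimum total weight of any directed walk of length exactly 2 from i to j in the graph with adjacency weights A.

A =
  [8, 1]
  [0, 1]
A^⊗2 =
  [1, 2]
  [1, 1]

Each entry (A^⊗2)_ij equals the minimum over all length-2 walks i = v_0 → v_1 → … → v_2 = j of Σ_t A[v_t][v_{t+1}]. For example, for (i, j) = (0, 1) we minimise over 2 possible intermediate vertex sequences; the minimum is 2, attained along the walk 0 → 1 → 1.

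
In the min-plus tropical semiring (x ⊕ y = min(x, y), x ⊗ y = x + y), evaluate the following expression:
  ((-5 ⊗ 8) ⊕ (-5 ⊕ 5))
((-5 ⊗ 8) ⊕ (-5 ⊕ 5)) = -5

Expand innermost to outermost. Recall ⊕ takes the minimum of its arguments and ⊗ takes their sum. Working out the expression ((-5 ⊗ 8) ⊕ (-5 ⊕ 5)) gives -5.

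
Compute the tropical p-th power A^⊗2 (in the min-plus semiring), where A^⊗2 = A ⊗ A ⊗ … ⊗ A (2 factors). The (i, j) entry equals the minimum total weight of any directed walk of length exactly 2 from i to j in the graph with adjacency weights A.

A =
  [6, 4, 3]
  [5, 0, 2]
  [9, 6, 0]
A^⊗2 =
  [9, 4, 3]
  [5, 0, 2]
  [9, 6, 0]

Each entry (A^⊗2)_ij equals the minimum over all length-2 walks i = v_0 → v_1 → … → v_2 = j of Σ_t A[v_t][v_{t+1}]. For example, for (i, j) = (0, 2) we minimise over 3 possible intermediate vertex sequences; the minimum is 3, attained along the walk 0 → 2 → 2.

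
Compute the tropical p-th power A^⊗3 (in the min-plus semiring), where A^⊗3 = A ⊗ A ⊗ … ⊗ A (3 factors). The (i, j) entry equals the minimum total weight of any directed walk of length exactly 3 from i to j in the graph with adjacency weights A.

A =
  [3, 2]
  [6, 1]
A^⊗3 =
  [9, 4]
  [8, 3]

Each entry (A^⊗3)_ij equals the minimum over all length-3 walks i = v_0 → v_1 → … → v_3 = j of Σ_t A[v_t][v_{t+1}]. For example, for (i, j) = (0, 1) we minimise over 4 possible intermediate vertex sequences; the minimum is 4, attained along the walk 0 → 1 → 1 → 1.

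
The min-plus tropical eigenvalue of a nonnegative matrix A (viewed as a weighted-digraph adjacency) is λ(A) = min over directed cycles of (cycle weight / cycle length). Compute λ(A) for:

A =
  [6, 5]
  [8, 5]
λ(A) = 5

Enumerate directed cycles and compute their means (weight / length). Sample:
  cycle 0 → 0: weight = 6, length = 1, mean = 6/1 ≈ 6.000
  cycle 1 → 1: weight = 5, length = 1, mean = 5/1 ≈ 5.000
  cycle 0 → 1 → 0: weight = 13, length = 2, mean = 13/2 ≈ 6.500
  cycle 1 → 0 → 1: weight = 13, length = 2, mean = 13/2 ≈ 6.500
Minimum mean = 5.000, attained e.g. along the cycle 1 → 1 with weight 5 and length 1. So λ(A) = 5/1 = 5.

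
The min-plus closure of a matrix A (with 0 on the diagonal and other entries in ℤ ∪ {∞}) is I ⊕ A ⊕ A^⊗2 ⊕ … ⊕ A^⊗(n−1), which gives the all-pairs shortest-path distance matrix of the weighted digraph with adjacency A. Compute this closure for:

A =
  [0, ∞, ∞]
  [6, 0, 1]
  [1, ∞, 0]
Closure =
  [0, ∞, ∞]
  [2, 0, 1]
  [1, ∞, 0]

This is the Floyd-Warshall all-pairs shortest-path computation. For each intermediate vertex k = 0, 1, …, 2, update dist[i][j] ← min(dist[i][j], dist[i][k] + dist[k][j]). The final matrix gives, for each (i, j), the minimum total weight of any directed path from i to j (possibly empty when i = j).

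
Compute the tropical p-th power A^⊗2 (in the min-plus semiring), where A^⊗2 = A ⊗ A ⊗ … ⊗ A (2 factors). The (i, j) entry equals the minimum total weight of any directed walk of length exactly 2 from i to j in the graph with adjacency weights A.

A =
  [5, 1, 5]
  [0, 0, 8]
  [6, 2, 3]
A^⊗2 =
  [1, 1, 8]
  [0, 0, 5]
  [2, 2, 6]

Each entry (A^⊗2)_ij equals the minimum over all length-2 walks i = v_0 → v_1 → … → v_2 = j of Σ_t A[v_t][v_{t+1}]. For example, for (i, j) = (0, 2) we minimise over 3 possible intermediate vertex sequences; the minimum is 8, attained along the walk 0 → 2 → 2.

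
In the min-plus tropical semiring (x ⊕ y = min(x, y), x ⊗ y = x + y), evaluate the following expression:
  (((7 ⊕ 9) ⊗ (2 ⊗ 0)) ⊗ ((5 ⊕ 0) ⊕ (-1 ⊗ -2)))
(((7 ⊕ 9) ⊗ (2 ⊗ 0)) ⊗ ((5 ⊕ 0) ⊕ (-1 ⊗ -2))) = 6

Expand innermost to outermost. Recall ⊕ takes the minimum of its arguments and ⊗ takes their sum. Working out the expression (((7 ⊕ 9) ⊗ (2 ⊗ 0)) ⊗ ((5 ⊕ 0) ⊕ (-1 ⊗ -2))) gives 6.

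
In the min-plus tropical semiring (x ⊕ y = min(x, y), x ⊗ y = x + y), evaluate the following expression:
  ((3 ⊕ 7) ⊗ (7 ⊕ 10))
((3 ⊕ 7) ⊗ (7 ⊕ 10)) = 10

Expand innermost to outermost. Recall ⊕ takes the minimum of its arguments and ⊗ takes their sum. Working out the expression ((3 ⊕ 7) ⊗ (7 ⊕ 10)) gives 10.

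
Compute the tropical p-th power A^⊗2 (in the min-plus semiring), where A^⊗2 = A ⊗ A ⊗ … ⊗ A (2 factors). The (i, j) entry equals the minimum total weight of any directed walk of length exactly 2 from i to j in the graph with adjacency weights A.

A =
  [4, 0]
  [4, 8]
A^⊗2 =
  [4, 4]
  [8, 4]

Each entry (A^⊗2)_ij equals the minimum over all length-2 walks i = v_0 → v_1 → … → v_2 = j of Σ_t A[v_t][v_{t+1}]. For example, for (i, j) = (0, 1) we minimise over 2 possible intermediate vertex sequences; the minimum is 4, attained along the walk 0 → 0 → 1.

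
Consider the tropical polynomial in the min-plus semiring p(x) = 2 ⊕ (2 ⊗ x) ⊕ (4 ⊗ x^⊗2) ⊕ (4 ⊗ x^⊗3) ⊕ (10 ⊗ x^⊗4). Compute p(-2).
p(-2) = -2

A tropical monomial a ⊗ x^⊗i evaluates to a + i · x. Evaluating each term at x = -2:
  Term 0 contributes 2 + 0 · -2 = 2
  Term 1 contributes 2 + 1 · -2 = 0
  Term 2 contributes 4 + 2 · -2 = 0
  Term 3 contributes 4 + 3 · -2 = -2
  Term 4 contributes 10 + 4 · -2 = 2
p(-2) = ⊕ of these = min[2, 0, 0, -2, 2] = -2.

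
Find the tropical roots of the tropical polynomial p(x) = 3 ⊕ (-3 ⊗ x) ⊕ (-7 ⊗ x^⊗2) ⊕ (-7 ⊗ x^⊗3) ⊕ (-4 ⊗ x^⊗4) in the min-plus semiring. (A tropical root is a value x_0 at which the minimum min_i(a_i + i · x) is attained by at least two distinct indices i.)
Roots: {-3, 0, 4, 6}

Each tropical root is a break point of the lower envelope of the lines y = a_i + i · x (there are 5 lines, with slopes 0, 1, ..., 4). Only the lines that attain the minimum somewhere contribute to roots; other lines are dominated. Here the surviving (envelope) indices are i = 4, i = 3, i = 2, i = 1, i = 0.
Intersections between consecutive envelope lines give the roots: for adjacent envelope indices i < j the intersection is x = (a_i − a_j) / (j − i). Reading off the sorted break points: {-3, 0, 4, 6}.
Verification: at each break x_0, at least two indices attain the minimum of min_i(a_i + i · x_0).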